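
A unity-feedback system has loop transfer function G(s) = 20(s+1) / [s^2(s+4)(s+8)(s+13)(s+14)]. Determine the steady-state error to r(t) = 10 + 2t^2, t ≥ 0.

Two free integrators in G(s): this is a type 2 system. Taking each input component in turn:
  • 10: tracked with zero error.
  • 2t^2: e_ss = 4/K_a with K_a=5/1456 → 1164.8.
Total e_ss = 1164.8.

1164.8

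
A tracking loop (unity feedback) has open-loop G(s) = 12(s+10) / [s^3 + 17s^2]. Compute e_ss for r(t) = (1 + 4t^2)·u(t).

17/15

Factoring s^2 from the denominator leaves a polynomial with constant term 17, so the system is type 2. Treating each term separately:
  • 1: tracked with zero error.
  • 4t^2: e_ss = 8/K_a with K_a=120/17 → 17/15.
Total e_ss = 17/15.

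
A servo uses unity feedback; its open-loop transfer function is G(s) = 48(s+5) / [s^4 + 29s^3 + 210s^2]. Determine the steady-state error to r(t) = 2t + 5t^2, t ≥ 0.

8.75

Lowest-order denominator term is 210s^2, so the open loop has 2 poles at the origin → type 2 system. Treating each term separately:
  • 2t: tracked with zero error.
  • 5t^2: e_ss = 10/K_a with K_a=8/7 → 8.75.
Total e_ss = 8.75.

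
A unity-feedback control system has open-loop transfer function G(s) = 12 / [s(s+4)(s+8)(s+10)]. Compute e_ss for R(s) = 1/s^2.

80/3

The open loop has one pole at the origin → type 1 system.
K_v = lim_{s→0} s·G(s) = 12 / (4·8·10) = 0.0375.
e_ss = 1/K_v = 1/0.0375 = 80/3.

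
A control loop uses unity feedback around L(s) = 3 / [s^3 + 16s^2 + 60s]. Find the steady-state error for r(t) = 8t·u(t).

160

Lowest-order denominator term is 60s, so the open loop has 1 pole at the origin → type 1 system.
K_v = lim_{s→0} s·L(s) = 3 / 60 = 0.05.
e_ss = 8/K_v = 8/0.05 = 160.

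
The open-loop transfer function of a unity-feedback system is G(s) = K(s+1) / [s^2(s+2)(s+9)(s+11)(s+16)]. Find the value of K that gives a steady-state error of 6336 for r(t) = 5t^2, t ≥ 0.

Two free integrators in G(s): this is a type 2 system.
K_a = lim_{s→0} s^2·G(s) = K·1 / (2·9·11·16) = (1/3168)·K.
e_ss = 10/K_a = 6336 ⇒ K_a = 5/3168 ⇒ K = (5/3168)/(1/3168) = 5.

5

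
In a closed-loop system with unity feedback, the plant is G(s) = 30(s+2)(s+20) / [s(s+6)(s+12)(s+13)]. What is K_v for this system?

50/39

G(s) has one factor of s in the denominator, so the system is type 1.
K_v = lim_{s→0} s·G(s) = 30·2·20 / (6·12·13) = 50/39.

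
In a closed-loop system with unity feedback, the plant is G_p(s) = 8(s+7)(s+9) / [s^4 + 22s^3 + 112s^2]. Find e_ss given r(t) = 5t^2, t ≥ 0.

20/9

The denominator has no term below 112s^2 — 2 poles at s=0, type 2.
K_a = lim_{s→0} s^2·G_p(s) = 8·7·9 / 112 = 4.5.
r(t) = 5t^2 gives R(s) = 10/s^3.
e_ss = 10/K_a = 10/4.5 = 20/9.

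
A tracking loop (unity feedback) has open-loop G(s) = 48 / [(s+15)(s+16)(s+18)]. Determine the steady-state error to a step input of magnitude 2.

180/91

G(s) has no factors of s in the denominator, so the system is type 0.
K_p = lim_{s→0} G(s) = 48 / (15·16·18) = 1/90.
e_ss = 2/(1 + K_p) = 2/(91/90) = 180/91.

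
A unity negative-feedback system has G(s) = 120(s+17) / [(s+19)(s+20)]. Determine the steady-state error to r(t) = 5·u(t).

G(s) has no factors of s in the denominator, so the system is type 0.
K_p = lim_{s→0} G(s) = 120·17 / (19·20) = 102/19.
e_ss = 5/(1 + K_p) = 5/(121/19) = 95/121.

95/121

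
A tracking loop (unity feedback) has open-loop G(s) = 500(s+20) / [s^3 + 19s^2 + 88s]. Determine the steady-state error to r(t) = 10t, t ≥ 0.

0.088

Factoring s from the denominator leaves a polynomial with constant term 88, so the system is type 1.
K_v = lim_{s→0} s·G(s) = 500·20 / 88 = 1250/11.
e_ss = 10/K_v = 10/(1250/11) = 0.088.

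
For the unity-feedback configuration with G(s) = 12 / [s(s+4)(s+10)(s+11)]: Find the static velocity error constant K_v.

System type = 1 (one pole at s=0).
K_v = lim_{s→0} s·G(s) = 12 / (4·10·11) = 3/110.

3/110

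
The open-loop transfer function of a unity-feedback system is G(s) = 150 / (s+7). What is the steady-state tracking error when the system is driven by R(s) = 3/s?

21/157

The open loop has no poles at the origin → type 0 system.
K_p = lim_{s→0} G(s) = 150 / (7) = 150/7.
e_ss = 3/(1 + K_p) = 3/(157/7) = 21/157.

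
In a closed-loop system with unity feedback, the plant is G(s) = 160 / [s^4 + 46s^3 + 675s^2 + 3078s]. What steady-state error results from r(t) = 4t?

76.95

Lowest-order denominator term is 3078s, so the open loop has 1 pole at the origin → type 1 system.
K_v = lim_{s→0} s·G(s) = 160 / 3078 = 80/1539.
e_ss = 4/K_v = 4/(80/1539) = 76.95.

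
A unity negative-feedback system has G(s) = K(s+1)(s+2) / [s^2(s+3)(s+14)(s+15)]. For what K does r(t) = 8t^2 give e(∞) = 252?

The open loop has two poles at the origin → type 2 system.
K_a = lim_{s→0} s^2·G(s) = K·1·2 / (3·14·15) = (1/315)·K.
e_ss = 16/K_a = 252 ⇒ K_a = 4/63 ⇒ K = (4/63)/(1/315) = 20.

20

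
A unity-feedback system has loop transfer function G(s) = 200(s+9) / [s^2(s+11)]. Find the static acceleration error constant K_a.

1800/11

The open loop has two poles at the origin → type 2 system.
K_a = lim_{s→0} s^2·G(s) = 200·9 / (11) = 1800/11.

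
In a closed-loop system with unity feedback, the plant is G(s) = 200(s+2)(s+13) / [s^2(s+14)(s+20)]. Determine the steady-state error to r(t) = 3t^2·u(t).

21/65

The open loop has two poles at the origin → type 2 system.
K_a = lim_{s→0} s^2·G(s) = 200·2·13 / (14·20) = 130/7.
r(t) = 3t^2 gives R(s) = 6/s^3.
e_ss = 6/K_a = 6/(130/7) = 21/65.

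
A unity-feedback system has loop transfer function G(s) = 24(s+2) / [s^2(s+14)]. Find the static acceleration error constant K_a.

24/7

G(s) has two factors of s in the denominator, so the system is type 2.
K_a = lim_{s→0} s^2·G(s) = 24·2 / (14) = 24/7.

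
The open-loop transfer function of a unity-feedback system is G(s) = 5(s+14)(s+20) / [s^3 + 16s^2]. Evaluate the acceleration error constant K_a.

Factoring s^2 from the denominator leaves a polynomial with constant term 16, so the system is type 2.
K_a = lim_{s→0} s^2·G(s) = 5·14·20 / 16 = 87.5.

87.5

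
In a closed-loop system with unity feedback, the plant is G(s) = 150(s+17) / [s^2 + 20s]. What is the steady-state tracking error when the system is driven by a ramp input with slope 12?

The denominator has no term below 20s — 1 pole at s=0, type 1.
K_v = lim_{s→0} s·G(s) = 150·17 / 20 = 127.5.
e_ss = 12/K_v = 12/127.5 = 8/85.

8/85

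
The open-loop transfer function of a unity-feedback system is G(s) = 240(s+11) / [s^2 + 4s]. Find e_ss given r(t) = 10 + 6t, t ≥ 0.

1/110

The denominator has no term below 4s — 1 pole at s=0, type 1. By superposition:
  • 10: tracked with zero error.
  • 6t: e_ss = 6/K_v with K_v=660 → 1/110.
Total e_ss = 1/110.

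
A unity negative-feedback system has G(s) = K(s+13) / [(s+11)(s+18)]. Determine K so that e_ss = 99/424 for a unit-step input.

50

No free integrators in G(s): this is a type 0 system.
K_p = lim_{s→0} G(s) = K·13 / (11·18) = (13/198)·K.
e_ss = 1/(1 + K_p) = 99/424 ⇒ 1 + (13/198)·K = 424/99 ⇒ K = 50.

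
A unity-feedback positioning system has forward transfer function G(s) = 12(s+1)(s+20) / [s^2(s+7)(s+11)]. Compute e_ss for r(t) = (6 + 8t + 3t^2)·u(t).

1.925

Two free integrators in G(s): this is a type 2 system. Treating each term separately:
  • 6: tracked with zero error.
  • 8t: tracked with zero error.
  • 3t^2: e_ss = 6/K_a with K_a=240/77 → 1.925.
Total e_ss = 1.925.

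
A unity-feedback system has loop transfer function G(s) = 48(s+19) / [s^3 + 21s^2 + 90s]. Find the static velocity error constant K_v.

152/15

Factoring s from the denominator leaves a polynomial with constant term 90, so the system is type 1.
K_v = lim_{s→0} s·G(s) = 48·19 / 90 = 152/15.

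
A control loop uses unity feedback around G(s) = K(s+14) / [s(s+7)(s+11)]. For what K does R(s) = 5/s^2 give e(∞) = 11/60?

System type = 1 (one pole at s=0).
K_v = lim_{s→0} s·G(s) = K·14 / (7·11) = (2/11)·K.
e_ss = 5/K_v = 11/60 ⇒ K_v = 300/11 ⇒ K = (300/11)/(2/11) = 150.

150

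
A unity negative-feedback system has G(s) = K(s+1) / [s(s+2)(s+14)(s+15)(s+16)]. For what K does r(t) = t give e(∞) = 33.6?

200

The open loop has one pole at the origin → type 1 system.
K_v = lim_{s→0} s·G(s) = K·1 / (2·14·15·16) = (1/6720)·K.
e_ss = 1/K_v = 33.6 ⇒ K_v = 5/168 ⇒ K = (5/168)/(1/6720) = 200.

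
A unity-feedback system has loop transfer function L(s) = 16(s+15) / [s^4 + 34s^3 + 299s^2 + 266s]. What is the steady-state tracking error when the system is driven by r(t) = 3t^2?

Factoring s from the denominator leaves a polynomial with constant term 266, so the system is type 1.
For a type-1 system K_a = 0, so e_ss to a parabolic input is unbounded.

infinity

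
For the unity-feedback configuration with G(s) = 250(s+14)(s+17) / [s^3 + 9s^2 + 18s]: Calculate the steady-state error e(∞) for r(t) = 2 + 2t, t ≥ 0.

Factoring s from the denominator leaves a polynomial with constant term 18, so the system is type 1. Taking each input component in turn:
  • 2: tracked with zero error.
  • 2t: e_ss = 2/K_v with K_v=29750/9 → 9/14875.
Total e_ss = 9/14875.

9/14875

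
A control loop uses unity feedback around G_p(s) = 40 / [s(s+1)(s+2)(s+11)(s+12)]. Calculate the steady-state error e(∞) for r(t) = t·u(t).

One free integrator in G_p(s): this is a type 1 system.
K_v = lim_{s→0} s·G_p(s) = 40 / (1·2·11·12) = 5/33.
e_ss = 1/K_v = 1/(5/33) = 6.6.

6.6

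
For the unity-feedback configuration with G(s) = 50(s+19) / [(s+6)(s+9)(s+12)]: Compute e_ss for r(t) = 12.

3888/799

The open loop has no poles at the origin → type 0 system.
K_p = lim_{s→0} G(s) = 50·19 / (6·9·12) = 475/324.
e_ss = 12/(1 + K_p) = 12/(799/324) = 3888/799.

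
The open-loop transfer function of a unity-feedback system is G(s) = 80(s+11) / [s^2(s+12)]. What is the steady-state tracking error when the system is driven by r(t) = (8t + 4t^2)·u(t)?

G(s) has two factors of s in the denominator, so the system is type 2. Taking each input component in turn:
  • 8t: tracked with zero error.
  • 4t^2: e_ss = 8/K_a with K_a=220/3 → 6/55.
Total e_ss = 6/55.

6/55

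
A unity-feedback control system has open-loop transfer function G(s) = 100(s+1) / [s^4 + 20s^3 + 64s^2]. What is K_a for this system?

The denominator has no term below 64s^2 — 2 poles at s=0, type 2.
K_a = lim_{s→0} s^2·G(s) = 100·1 / 64 = 1.5625.

1.5625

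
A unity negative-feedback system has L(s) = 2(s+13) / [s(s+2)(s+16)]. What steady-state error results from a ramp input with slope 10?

One free integrator in L(s): this is a type 1 system.
K_v = lim_{s→0} s·L(s) = 2·13 / (2·16) = 0.8125.
e_ss = 10/K_v = 10/0.8125 = 160/13.

160/13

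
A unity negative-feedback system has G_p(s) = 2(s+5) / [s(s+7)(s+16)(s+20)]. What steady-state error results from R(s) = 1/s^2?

The open loop has one pole at the origin → type 1 system.
K_v = lim_{s→0} s·G_p(s) = 2·5 / (7·16·20) = 1/224.
e_ss = 1/K_v = 1/(1/224) = 224.

224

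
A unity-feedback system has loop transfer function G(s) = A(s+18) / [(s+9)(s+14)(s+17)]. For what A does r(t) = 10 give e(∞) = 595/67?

15

The open loop has no poles at the origin → type 0 system.
K_p = lim_{s→0} G(s) = A·18 / (9·14·17) = (1/119)·A.
e_ss = 10/(1 + K_p) = 595/67 ⇒ 1 + (1/119)·A = 134/119 ⇒ A = 15.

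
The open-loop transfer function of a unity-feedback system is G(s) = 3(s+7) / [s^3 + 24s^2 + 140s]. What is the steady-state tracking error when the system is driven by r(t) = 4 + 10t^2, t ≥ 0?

Lowest-order denominator term is 140s, so the open loop has 1 pole at the origin → type 1 system. By superposition:
  • 4: tracked with zero error.
  • 10t^2: a type-1 system cannot track it, e_ss → ∞.
The unbounded component dominates.

infinity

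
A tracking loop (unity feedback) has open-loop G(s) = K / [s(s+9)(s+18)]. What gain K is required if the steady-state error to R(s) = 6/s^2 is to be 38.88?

System type = 1 (one pole at s=0).
K_v = lim_{s→0} s·G(s) = K / (9·18) = (1/162)·K.
e_ss = 6/K_v = 38.88 ⇒ K_v = 25/162 ⇒ K = (25/162)/(1/162) = 25.

25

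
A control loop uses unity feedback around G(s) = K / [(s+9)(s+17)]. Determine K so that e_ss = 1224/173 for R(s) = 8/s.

G(s) has no factors of s in the denominator, so the system is type 0.
K_p = lim_{s→0} G(s) = K / (9·17) = (1/153)·K.
e_ss = 8/(1 + K_p) = 1224/173 ⇒ 1 + (1/153)·K = 173/153 ⇒ K = 20.

20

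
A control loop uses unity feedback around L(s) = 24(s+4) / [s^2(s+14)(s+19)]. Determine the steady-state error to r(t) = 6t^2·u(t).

33.25

Two free integrators in L(s): this is a type 2 system.
K_a = lim_{s→0} s^2·L(s) = 24·4 / (14·19) = 48/133.
r(t) = 6t^2 gives R(s) = 12/s^3.
e_ss = 12/K_a = 12/(48/133) = 33.25.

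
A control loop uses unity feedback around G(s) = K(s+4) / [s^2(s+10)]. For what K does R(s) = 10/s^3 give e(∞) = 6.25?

Two free integrators in G(s): this is a type 2 system.
K_a = lim_{s→0} s^2·G(s) = K·4 / (10) = 0.4·K.
e_ss = 10/K_a = 6.25 ⇒ K_a = 1.6 ⇒ K = 1.6/0.4 = 4.

4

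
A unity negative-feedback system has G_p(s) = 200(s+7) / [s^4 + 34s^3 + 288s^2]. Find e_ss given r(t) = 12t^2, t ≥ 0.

864/175

The denominator has no term below 288s^2 — 2 poles at s=0, type 2.
K_a = lim_{s→0} s^2·G_p(s) = 200·7 / 288 = 175/36.
r(t) = 12t^2 gives R(s) = 24/s^3.
e_ss = 24/K_a = 24/(175/36) = 864/175.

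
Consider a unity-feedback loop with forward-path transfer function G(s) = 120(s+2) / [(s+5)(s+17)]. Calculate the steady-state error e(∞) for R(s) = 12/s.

204/65

System type = 0 (no poles at s=0).
K_p = lim_{s→0} G(s) = 120·2 / (5·17) = 48/17.
e_ss = 12/(1 + K_p) = 12/(65/17) = 204/65.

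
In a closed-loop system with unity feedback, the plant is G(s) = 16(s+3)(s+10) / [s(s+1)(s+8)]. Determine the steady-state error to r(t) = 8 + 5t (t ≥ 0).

The open loop has one pole at the origin → type 1 system. Treating each term separately:
  • 8: tracked with zero error.
  • 5t: e_ss = 5/K_v with K_v=60 → 1/12.
Total e_ss = 1/12.

1/12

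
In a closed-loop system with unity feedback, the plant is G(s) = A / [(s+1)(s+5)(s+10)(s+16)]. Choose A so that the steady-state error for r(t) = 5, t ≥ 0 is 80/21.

System type = 0 (no poles at s=0).
K_p = lim_{s→0} G(s) = A / (1·5·10·16) = (1/800)·A.
e_ss = 5/(1 + K_p) = 80/21 ⇒ 1 + (1/800)·A = 1.3125 ⇒ A = 250.

250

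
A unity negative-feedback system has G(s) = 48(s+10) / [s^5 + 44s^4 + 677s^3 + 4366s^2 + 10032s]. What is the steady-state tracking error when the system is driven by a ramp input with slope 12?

250.8

Lowest-order denominator term is 10032s, so the open loop has 1 pole at the origin → type 1 system.
K_v = lim_{s→0} s·G(s) = 48·10 / 10032 = 10/209.
e_ss = 12/K_v = 12/(10/209) = 250.8.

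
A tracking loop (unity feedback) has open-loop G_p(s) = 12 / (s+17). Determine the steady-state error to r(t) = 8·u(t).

136/29

System type = 0 (no poles at s=0).
K_p = lim_{s→0} G_p(s) = 12 / (17) = 12/17.
e_ss = 8/(1 + K_p) = 8/(29/17) = 136/29.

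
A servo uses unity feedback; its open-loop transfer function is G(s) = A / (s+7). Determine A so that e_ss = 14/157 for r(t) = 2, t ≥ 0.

System type = 0 (no poles at s=0).
K_p = lim_{s→0} G(s) = A / (7) = (1/7)·A.
e_ss = 2/(1 + K_p) = 14/157 ⇒ 1 + (1/7)·A = 157/7 ⇒ A = 150.

150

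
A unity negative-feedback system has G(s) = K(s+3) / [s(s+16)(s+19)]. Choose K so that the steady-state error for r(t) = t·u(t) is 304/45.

System type = 1 (one pole at s=0).
K_v = lim_{s→0} s·G(s) = K·3 / (16·19) = (3/304)·K.
e_ss = 1/K_v = 304/45 ⇒ K_v = 45/304 ⇒ K = (45/304)/(3/304) = 15.

15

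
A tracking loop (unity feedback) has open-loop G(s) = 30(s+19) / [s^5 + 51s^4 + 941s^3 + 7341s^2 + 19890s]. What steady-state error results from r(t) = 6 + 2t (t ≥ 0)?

1326/19

Lowest-order denominator term is 19890s, so the open loop has 1 pole at the origin → type 1 system. Taking each input component in turn:
  • 6: tracked with zero error.
  • 2t: e_ss = 2/K_v with K_v=19/663 → 1326/19.
Total e_ss = 1326/19.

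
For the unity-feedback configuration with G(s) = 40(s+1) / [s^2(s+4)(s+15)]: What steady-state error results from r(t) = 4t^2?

12

System type = 2 (two poles at s=0).
K_a = lim_{s→0} s^2·G(s) = 40·1 / (4·15) = 2/3.
r(t) = 4t^2 gives R(s) = 8/s^3.
e_ss = 8/K_a = 8/(2/3) = 12.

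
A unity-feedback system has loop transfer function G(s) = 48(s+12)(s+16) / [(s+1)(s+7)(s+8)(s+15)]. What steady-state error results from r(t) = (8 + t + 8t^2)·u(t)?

No free integrators in G(s): this is a type 0 system. Taking each input component in turn:
  • 8: e_ss = 8/(1+K_p) with K_p=384/35 → 280/419.
  • t: a type-0 system cannot track it, e_ss → ∞.
  • 8t^2: a type-0 system cannot track it, e_ss → ∞.
The unbounded component dominates.

infinity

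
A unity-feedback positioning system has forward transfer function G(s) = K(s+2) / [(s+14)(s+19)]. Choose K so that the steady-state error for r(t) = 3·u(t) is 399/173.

40

No free integrators in G(s): this is a type 0 system.
K_p = lim_{s→0} G(s) = K·2 / (14·19) = (1/133)·K.
e_ss = 3/(1 + K_p) = 399/173 ⇒ 1 + (1/133)·K = 173/133 ⇒ K = 40.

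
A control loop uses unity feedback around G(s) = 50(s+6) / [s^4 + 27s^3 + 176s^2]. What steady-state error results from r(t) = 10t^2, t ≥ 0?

The denominator has no term below 176s^2 — 2 poles at s=0, type 2.
K_a = lim_{s→0} s^2·G(s) = 50·6 / 176 = 75/44.
r(t) = 10t^2 gives R(s) = 20/s^3.
e_ss = 20/K_a = 20/(75/44) = 176/15.

176/15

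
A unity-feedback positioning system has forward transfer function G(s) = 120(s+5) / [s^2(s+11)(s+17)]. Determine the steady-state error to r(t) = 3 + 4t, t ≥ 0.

The open loop has two poles at the origin → type 2 system. By superposition:
  • 3: tracked with zero error.
  • 4t: tracked with zero error.
Total e_ss = 0.

0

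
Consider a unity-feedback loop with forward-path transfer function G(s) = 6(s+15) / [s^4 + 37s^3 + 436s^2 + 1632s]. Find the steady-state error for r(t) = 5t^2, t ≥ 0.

Factoring s from the denominator leaves a polynomial with constant term 1632, so the system is type 1.
For a type-1 system K_a = 0, so e_ss to a parabolic input is unbounded.

infinity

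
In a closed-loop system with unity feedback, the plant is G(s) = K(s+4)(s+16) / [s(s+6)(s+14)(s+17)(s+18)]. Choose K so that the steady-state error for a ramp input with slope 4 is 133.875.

12

G(s) has one factor of s in the denominator, so the system is type 1.
K_v = lim_{s→0} s·G(s) = K·4·16 / (6·14·17·18) = (8/3213)·K.
e_ss = 4/K_v = 133.875 ⇒ K_v = 32/1071 ⇒ K = (32/1071)/(8/3213) = 12.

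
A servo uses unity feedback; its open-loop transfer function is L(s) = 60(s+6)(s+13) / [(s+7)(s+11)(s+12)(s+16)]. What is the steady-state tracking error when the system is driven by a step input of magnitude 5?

3080/811

L(s) has no factors of s in the denominator, so the system is type 0.
K_p = lim_{s→0} L(s) = 60·6·13 / (7·11·12·16) = 195/616.
e_ss = 5/(1 + K_p) = 5/(811/616) = 3080/811.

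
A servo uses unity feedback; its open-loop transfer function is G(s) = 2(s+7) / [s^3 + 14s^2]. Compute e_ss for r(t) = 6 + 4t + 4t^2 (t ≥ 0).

Factoring s^2 from the denominator leaves a polynomial with constant term 14, so the system is type 2. By superposition:
  • 6: tracked with zero error.
  • 4t: tracked with zero error.
  • 4t^2: e_ss = 8/K_a with K_a=1 → 8.
Total e_ss = 8.

8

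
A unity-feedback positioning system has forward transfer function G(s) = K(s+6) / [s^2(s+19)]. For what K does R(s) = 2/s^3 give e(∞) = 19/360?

G(s) has two factors of s in the denominator, so the system is type 2.
K_a = lim_{s→0} s^2·G(s) = K·6 / (19) = (6/19)·K.
e_ss = 2/K_a = 19/360 ⇒ K_a = 720/19 ⇒ K = (720/19)/(6/19) = 120.

120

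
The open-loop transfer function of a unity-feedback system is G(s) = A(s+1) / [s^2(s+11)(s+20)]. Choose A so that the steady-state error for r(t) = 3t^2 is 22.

60

Two free integrators in G(s): this is a type 2 system.
K_a = lim_{s→0} s^2·G(s) = A·1 / (11·20) = (1/220)·A.
e_ss = 6/K_a = 22 ⇒ K_a = 3/11 ⇒ A = (3/11)/(1/220) = 60.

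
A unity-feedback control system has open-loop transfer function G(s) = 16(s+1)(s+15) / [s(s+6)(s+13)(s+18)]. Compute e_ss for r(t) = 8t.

46.8

One free integrator in G(s): this is a type 1 system.
K_v = lim_{s→0} s·G(s) = 16·1·15 / (6·13·18) = 20/117.
e_ss = 8/K_v = 8/(20/117) = 46.8.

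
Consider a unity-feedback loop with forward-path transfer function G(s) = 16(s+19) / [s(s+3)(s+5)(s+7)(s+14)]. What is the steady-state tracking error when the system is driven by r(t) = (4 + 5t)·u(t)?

3675/152

G(s) has one factor of s in the denominator, so the system is type 1. Taking each input component in turn:
  • 4: tracked with zero error.
  • 5t: e_ss = 5/K_v with K_v=152/735 → 3675/152.
Total e_ss = 3675/152.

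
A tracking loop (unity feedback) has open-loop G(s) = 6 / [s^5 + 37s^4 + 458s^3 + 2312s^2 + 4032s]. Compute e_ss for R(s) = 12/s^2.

Factoring s from the denominator leaves a polynomial with constant term 4032, so the system is type 1.
K_v = lim_{s→0} s·G(s) = 6 / 4032 = 1/672.
e_ss = 12/K_v = 12/(1/672) = 8064.

8064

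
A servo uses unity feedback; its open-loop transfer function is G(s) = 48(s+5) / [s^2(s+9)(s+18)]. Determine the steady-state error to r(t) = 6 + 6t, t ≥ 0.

0

System type = 2 (two poles at s=0). By superposition:
  • 6: tracked with zero error.
  • 6t: tracked with zero error.
Total e_ss = 0.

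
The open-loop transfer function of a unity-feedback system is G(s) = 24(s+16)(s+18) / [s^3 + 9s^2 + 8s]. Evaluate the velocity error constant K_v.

Factoring s from the denominator leaves a polynomial with constant term 8, so the system is type 1.
K_v = lim_{s→0} s·G(s) = 24·16·18 / 8 = 864.

864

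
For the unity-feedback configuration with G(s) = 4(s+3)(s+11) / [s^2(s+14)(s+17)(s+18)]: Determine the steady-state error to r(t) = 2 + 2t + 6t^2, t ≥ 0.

4284/11

System type = 2 (two poles at s=0). Treating each term separately:
  • 2: tracked with zero error.
  • 2t: tracked with zero error.
  • 6t^2: e_ss = 12/K_a with K_a=11/357 → 4284/11.
Total e_ss = 4284/11.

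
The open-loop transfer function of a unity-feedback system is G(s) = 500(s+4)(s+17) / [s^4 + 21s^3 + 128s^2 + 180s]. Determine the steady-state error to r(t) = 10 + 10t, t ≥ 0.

9/170

Lowest-order denominator term is 180s, so the open loop has 1 pole at the origin → type 1 system. Treating each term separately:
  • 10: tracked with zero error.
  • 10t: e_ss = 10/K_v with K_v=1700/9 → 9/170.
Total e_ss = 9/170.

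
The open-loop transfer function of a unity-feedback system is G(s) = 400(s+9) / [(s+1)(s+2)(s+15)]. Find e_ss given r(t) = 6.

6/121

The open loop has no poles at the origin → type 0 system.
K_p = lim_{s→0} G(s) = 400·9 / (1·2·15) = 120.
e_ss = 6/(1 + K_p) = 6/121.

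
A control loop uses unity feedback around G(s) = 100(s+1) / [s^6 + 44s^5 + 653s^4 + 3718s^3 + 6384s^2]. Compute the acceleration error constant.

Factoring s^2 from the denominator leaves a polynomial with constant term 6384, so the system is type 2.
K_a = lim_{s→0} s^2·G(s) = 100·1 / 6384 = 25/1596.

25/1596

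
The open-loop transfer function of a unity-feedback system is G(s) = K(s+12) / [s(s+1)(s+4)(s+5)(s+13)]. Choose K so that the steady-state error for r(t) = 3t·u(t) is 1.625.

System type = 1 (one pole at s=0).
K_v = lim_{s→0} s·G(s) = K·12 / (1·4·5·13) = (3/65)·K.
e_ss = 3/K_v = 1.625 ⇒ K_v = 24/13 ⇒ K = (24/13)/(3/65) = 40.

40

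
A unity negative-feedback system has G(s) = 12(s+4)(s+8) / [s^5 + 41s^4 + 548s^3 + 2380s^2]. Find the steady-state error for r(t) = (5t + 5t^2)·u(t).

2975/48

The denominator has no term below 2380s^2 — 2 poles at s=0, type 2. Taking each input component in turn:
  • 5t: tracked with zero error.
  • 5t^2: e_ss = 10/K_a with K_a=96/595 → 2975/48.
Total e_ss = 2975/48.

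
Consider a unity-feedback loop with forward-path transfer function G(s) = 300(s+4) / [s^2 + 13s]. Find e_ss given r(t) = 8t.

13/150

Factoring s from the denominator leaves a polynomial with constant term 13, so the system is type 1.
K_v = lim_{s→0} s·G(s) = 300·4 / 13 = 1200/13.
e_ss = 8/K_v = 8/(1200/13) = 13/150.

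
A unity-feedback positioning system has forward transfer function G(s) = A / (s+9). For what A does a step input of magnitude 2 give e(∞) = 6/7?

The open loop has no poles at the origin → type 0 system.
K_p = lim_{s→0} G(s) = A / (9) = (1/9)·A.
e_ss = 2/(1 + K_p) = 6/7 ⇒ 1 + (1/9)·A = 7/3 ⇒ A = 12.

12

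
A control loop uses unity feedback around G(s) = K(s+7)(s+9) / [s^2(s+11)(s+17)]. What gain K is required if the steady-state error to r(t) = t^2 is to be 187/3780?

120

G(s) has two factors of s in the denominator, so the system is type 2.
K_a = lim_{s→0} s^2·G(s) = K·7·9 / (11·17) = (63/187)·K.
e_ss = 2/K_a = 187/3780 ⇒ K_a = 7560/187 ⇒ K = (7560/187)/(63/187) = 120.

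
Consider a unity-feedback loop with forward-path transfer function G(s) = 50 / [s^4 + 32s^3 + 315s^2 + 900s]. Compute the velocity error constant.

Lowest-order denominator term is 900s, so the open loop has 1 pole at the origin → type 1 system.
K_v = lim_{s→0} s·G(s) = 50 / 900 = 1/18.

1/18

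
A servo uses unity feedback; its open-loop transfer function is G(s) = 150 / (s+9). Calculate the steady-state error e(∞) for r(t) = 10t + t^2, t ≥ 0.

System type = 0 (no poles at s=0). By superposition:
  • 10t: a type-0 system cannot track it, e_ss → ∞.
  • t^2: a type-0 system cannot track it, e_ss → ∞.
The unbounded component dominates.

infinity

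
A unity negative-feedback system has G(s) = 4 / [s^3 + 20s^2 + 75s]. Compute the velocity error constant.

Factoring s from the denominator leaves a polynomial with constant term 75, so the system is type 1.
K_v = lim_{s→0} s·G(s) = 4 / 75 = 4/75.

4/75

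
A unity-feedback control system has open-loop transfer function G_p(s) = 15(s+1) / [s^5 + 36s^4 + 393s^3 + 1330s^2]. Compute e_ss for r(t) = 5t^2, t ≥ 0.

Factoring s^2 from the denominator leaves a polynomial with constant term 1330, so the system is type 2.
K_a = lim_{s→0} s^2·G_p(s) = 15·1 / 1330 = 3/266.
r(t) = 5t^2 gives R(s) = 10/s^3.
e_ss = 10/K_a = 10/(3/266) = 2660/3.

2660/3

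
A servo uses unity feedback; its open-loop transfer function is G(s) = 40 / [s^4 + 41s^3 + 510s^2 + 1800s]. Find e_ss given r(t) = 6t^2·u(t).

The denominator has no term below 1800s — 1 pole at s=0, type 1.
K_a = lim_{s→0} s^2·G(s) = 0; the steady-state error to this parabolic input grows without bound.

infinity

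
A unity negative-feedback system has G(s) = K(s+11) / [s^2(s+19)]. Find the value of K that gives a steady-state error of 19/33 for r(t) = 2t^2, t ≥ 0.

G(s) has two factors of s in the denominator, so the system is type 2.
K_a = lim_{s→0} s^2·G(s) = K·11 / (19) = (11/19)·K.
e_ss = 4/K_a = 19/33 ⇒ K_a = 132/19 ⇒ K = (132/19)/(11/19) = 12.

12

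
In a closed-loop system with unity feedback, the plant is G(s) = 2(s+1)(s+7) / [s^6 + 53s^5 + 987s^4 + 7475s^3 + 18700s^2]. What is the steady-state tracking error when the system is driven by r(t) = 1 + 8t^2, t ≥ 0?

The denominator has no term below 18700s^2 — 2 poles at s=0, type 2. Treating each term separately:
  • 1: tracked with zero error.
  • 8t^2: e_ss = 16/K_a with K_a=7/9350 → 149600/7.
Total e_ss = 149600/7.

149600/7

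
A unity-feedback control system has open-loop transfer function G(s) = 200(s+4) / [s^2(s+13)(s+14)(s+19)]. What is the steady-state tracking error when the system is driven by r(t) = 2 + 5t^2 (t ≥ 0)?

43.225

G(s) has two factors of s in the denominator, so the system is type 2. Treating each term separately:
  • 2: tracked with zero error.
  • 5t^2: e_ss = 10/K_a with K_a=400/1729 → 43.225.
Total e_ss = 43.225.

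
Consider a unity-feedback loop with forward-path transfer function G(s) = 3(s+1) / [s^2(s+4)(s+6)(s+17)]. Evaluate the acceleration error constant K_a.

System type = 2 (two poles at s=0).
K_a = lim_{s→0} s^2·G(s) = 3·1 / (4·6·17) = 1/136.

1/136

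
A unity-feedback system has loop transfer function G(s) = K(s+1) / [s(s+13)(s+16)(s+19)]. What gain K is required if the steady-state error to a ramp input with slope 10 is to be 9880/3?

12

The open loop has one pole at the origin → type 1 system.
K_v = lim_{s→0} s·G(s) = K·1 / (13·16·19) = (1/3952)·K.
e_ss = 10/K_v = 9880/3 ⇒ K_v = 3/988 ⇒ K = (3/988)/(1/3952) = 12.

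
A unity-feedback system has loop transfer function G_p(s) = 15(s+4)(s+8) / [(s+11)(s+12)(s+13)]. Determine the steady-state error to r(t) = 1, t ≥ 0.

System type = 0 (no poles at s=0).
K_p = lim_{s→0} G_p(s) = 15·4·8 / (11·12·13) = 40/143.
e_ss = 1/(1 + K_p) = 1/(183/143) = 143/183.

143/183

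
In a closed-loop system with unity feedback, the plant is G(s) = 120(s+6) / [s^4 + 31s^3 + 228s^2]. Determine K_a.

Lowest-order denominator term is 228s^2, so the open loop has 2 poles at the origin → type 2 system.
K_a = lim_{s→0} s^2·G(s) = 120·6 / 228 = 60/19.

60/19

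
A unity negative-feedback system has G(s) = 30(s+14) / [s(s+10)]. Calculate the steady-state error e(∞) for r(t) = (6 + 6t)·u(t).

1/7

One free integrator in G(s): this is a type 1 system. Treating each term separately:
  • 6: tracked with zero error.
  • 6t: e_ss = 6/K_v with K_v=42 → 1/7.
Total e_ss = 1/7.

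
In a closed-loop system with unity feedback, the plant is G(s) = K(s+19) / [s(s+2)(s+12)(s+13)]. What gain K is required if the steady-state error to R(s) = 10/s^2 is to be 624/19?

G(s) has one factor of s in the denominator, so the system is type 1.
K_v = lim_{s→0} s·G(s) = K·19 / (2·12·13) = (19/312)·K.
e_ss = 10/K_v = 624/19 ⇒ K_v = 95/312 ⇒ K = (95/312)/(19/312) = 5.

5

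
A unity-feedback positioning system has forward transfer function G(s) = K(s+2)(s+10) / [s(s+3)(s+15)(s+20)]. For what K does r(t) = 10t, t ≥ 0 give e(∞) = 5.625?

80

The open loop has one pole at the origin → type 1 system.
K_v = lim_{s→0} s·G(s) = K·2·10 / (3·15·20) = (1/45)·K.
e_ss = 10/K_v = 5.625 ⇒ K_v = 16/9 ⇒ K = (16/9)/(1/45) = 80.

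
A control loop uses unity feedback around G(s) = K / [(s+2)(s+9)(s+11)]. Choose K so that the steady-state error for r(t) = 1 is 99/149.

The open loop has no poles at the origin → type 0 system.
K_p = lim_{s→0} G(s) = K / (2·9·11) = (1/198)·K.
e_ss = 1/(1 + K_p) = 99/149 ⇒ 1 + (1/198)·K = 149/99 ⇒ K = 100.

100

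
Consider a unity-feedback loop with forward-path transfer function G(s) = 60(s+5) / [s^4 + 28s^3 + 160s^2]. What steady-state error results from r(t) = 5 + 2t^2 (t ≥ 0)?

32/15

Factoring s^2 from the denominator leaves a polynomial with constant term 160, so the system is type 2. Treating each term separately:
  • 5: tracked with zero error.
  • 2t^2: e_ss = 4/K_a with K_a=1.875 → 32/15.
Total e_ss = 32/15.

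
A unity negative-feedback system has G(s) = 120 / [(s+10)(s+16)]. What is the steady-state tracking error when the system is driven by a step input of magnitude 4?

System type = 0 (no poles at s=0).
K_p = lim_{s→0} G(s) = 120 / (10·16) = 0.75.
e_ss = 4/(1 + K_p) = 4/1.75 = 16/7.

16/7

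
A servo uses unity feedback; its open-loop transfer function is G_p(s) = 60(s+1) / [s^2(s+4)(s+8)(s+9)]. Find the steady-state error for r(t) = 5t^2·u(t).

The open loop has two poles at the origin → type 2 system.
K_a = lim_{s→0} s^2·G_p(s) = 60·1 / (4·8·9) = 5/24.
r(t) = 5t^2 gives R(s) = 10/s^3.
e_ss = 10/K_a = 10/(5/24) = 48.

48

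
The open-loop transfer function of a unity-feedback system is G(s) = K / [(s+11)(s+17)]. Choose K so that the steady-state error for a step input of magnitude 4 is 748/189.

G(s) has no factors of s in the denominator, so the system is type 0.
K_p = lim_{s→0} G(s) = K / (11·17) = (1/187)·K.
e_ss = 4/(1 + K_p) = 748/189 ⇒ 1 + (1/187)·K = 189/187 ⇒ K = 2.

2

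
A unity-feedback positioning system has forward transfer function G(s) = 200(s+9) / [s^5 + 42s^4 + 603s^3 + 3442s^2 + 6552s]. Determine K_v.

The denominator has no term below 6552s — 1 pole at s=0, type 1.
K_v = lim_{s→0} s·G(s) = 200·9 / 6552 = 25/91.

25/91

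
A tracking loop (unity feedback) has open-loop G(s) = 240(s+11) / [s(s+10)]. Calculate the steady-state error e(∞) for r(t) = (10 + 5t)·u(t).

5/264

G(s) has one factor of s in the denominator, so the system is type 1. Treating each term separately:
  • 10: tracked with zero error.
  • 5t: e_ss = 5/K_v with K_v=264 → 5/264.
Total e_ss = 5/264.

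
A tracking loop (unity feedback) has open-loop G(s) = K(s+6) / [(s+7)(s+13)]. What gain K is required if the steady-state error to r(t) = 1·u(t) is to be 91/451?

System type = 0 (no poles at s=0).
K_p = lim_{s→0} G(s) = K·6 / (7·13) = (6/91)·K.
e_ss = 1/(1 + K_p) = 91/451 ⇒ 1 + (6/91)·K = 451/91 ⇒ K = 60.

60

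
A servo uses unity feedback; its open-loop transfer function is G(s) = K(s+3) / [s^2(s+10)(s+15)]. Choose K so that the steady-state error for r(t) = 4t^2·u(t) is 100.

4

Two free integrators in G(s): this is a type 2 system.
K_a = lim_{s→0} s^2·G(s) = K·3 / (10·15) = 0.02·K.
e_ss = 8/K_a = 100 ⇒ K_a = 0.08 ⇒ K = 0.08/0.02 = 4.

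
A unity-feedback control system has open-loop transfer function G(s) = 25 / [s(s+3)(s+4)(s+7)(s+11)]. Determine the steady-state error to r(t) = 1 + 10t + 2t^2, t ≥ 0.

infinity

System type = 1 (one pole at s=0). Taking each input component in turn:
  • 1: tracked with zero error.
  • 10t: e_ss = 10/K_v with K_v=25/924 → 369.6.
  • 2t^2: a type-1 system cannot track it, e_ss → ∞.
The unbounded component dominates.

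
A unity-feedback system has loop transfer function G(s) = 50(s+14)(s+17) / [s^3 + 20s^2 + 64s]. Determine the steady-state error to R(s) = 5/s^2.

16/595

The denominator has no term below 64s — 1 pole at s=0, type 1.
K_v = lim_{s→0} s·G(s) = 50·14·17 / 64 = 185.9375.
e_ss = 5/K_v = 5/185.9375 = 16/595.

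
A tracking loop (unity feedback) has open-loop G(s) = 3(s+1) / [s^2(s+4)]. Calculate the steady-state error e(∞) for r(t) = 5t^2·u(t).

System type = 2 (two poles at s=0).
K_a = lim_{s→0} s^2·G(s) = 3·1 / (4) = 0.75.
r(t) = 5t^2 gives R(s) = 10/s^3.
e_ss = 10/K_a = 10/0.75 = 40/3.

40/3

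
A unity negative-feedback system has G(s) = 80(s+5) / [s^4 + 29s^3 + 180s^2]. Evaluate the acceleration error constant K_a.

Lowest-order denominator term is 180s^2, so the open loop has 2 poles at the origin → type 2 system.
K_a = lim_{s→0} s^2·G(s) = 80·5 / 180 = 20/9.

20/9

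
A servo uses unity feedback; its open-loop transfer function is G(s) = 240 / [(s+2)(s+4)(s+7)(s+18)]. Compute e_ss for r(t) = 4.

42/13

No free integrators in G(s): this is a type 0 system.
K_p = lim_{s→0} G(s) = 240 / (2·4·7·18) = 5/21.
e_ss = 4/(1 + K_p) = 4/(26/21) = 42/13.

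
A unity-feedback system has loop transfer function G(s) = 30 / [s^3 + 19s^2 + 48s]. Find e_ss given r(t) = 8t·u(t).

Factoring s from the denominator leaves a polynomial with constant term 48, so the system is type 1.
K_v = lim_{s→0} s·G(s) = 30 / 48 = 0.625.
e_ss = 8/K_v = 8/0.625 = 12.8.

12.8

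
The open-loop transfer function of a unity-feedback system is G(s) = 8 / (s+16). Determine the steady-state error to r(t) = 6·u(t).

System type = 0 (no poles at s=0).
K_p = lim_{s→0} G(s) = 8 / (16) = 0.5.
e_ss = 6/(1 + K_p) = 6/1.5 = 4.

4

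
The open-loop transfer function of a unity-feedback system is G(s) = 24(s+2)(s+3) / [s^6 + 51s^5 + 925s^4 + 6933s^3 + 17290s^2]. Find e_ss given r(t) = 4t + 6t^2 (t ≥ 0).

8645/6

The denominator has no term below 17290s^2 — 2 poles at s=0, type 2. By superposition:
  • 4t: tracked with zero error.
  • 6t^2: e_ss = 12/K_a with K_a=72/8645 → 8645/6.
Total e_ss = 8645/6.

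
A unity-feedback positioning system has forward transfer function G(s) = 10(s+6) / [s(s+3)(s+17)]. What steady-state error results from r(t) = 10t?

One free integrator in G(s): this is a type 1 system.
K_v = lim_{s→0} s·G(s) = 10·6 / (3·17) = 20/17.
e_ss = 10/K_v = 10/(20/17) = 8.5.

8.5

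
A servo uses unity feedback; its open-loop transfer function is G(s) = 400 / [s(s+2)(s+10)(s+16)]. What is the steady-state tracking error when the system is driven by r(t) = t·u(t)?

0.8

One free integrator in G(s): this is a type 1 system.
K_v = lim_{s→0} s·G(s) = 400 / (2·10·16) = 1.25.
e_ss = 1/K_v = 1/1.25 = 0.8.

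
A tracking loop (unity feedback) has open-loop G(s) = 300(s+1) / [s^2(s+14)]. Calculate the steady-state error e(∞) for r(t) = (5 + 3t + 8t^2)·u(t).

56/75

System type = 2 (two poles at s=0). Taking each input component in turn:
  • 5: tracked with zero error.
  • 3t: tracked with zero error.
  • 8t^2: e_ss = 16/K_a with K_a=150/7 → 56/75.
Total e_ss = 56/75.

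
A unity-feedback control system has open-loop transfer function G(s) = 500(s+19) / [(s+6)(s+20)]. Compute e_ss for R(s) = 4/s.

No free integrators in G(s): this is a type 0 system.
K_p = lim_{s→0} G(s) = 500·19 / (6·20) = 475/6.
e_ss = 4/(1 + K_p) = 4/(481/6) = 24/481.

24/481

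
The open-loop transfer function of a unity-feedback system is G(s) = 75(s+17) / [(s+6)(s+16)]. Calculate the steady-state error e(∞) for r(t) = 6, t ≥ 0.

192/457

The open loop has no poles at the origin → type 0 system.
K_p = lim_{s→0} G(s) = 75·17 / (6·16) = 425/32.
e_ss = 6/(1 + K_p) = 6/(457/32) = 192/457.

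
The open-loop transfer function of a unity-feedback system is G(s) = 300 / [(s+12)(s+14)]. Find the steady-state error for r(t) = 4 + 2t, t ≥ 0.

infinity

System type = 0 (no poles at s=0). Treating each term separately:
  • 4: e_ss = 4/(1+K_p) with K_p=25/14 → 56/39.
  • 2t: a type-0 system cannot track it, e_ss → ∞.
The unbounded component dominates.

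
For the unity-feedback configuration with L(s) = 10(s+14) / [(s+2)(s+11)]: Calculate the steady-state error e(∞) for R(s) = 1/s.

11/81

System type = 0 (no poles at s=0).
K_p = lim_{s→0} L(s) = 10·14 / (2·11) = 70/11.
e_ss = 1/(1 + K_p) = 1/(81/11) = 11/81.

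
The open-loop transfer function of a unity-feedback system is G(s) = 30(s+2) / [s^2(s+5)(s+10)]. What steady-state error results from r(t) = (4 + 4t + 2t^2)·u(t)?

The open loop has two poles at the origin → type 2 system. Taking each input component in turn:
  • 4: tracked with zero error.
  • 4t: tracked with zero error.
  • 2t^2: e_ss = 4/K_a with K_a=1.2 → 10/3.
Total e_ss = 10/3.

10/3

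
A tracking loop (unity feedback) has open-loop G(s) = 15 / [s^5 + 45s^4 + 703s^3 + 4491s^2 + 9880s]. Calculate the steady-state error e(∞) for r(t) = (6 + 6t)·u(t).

Factoring s from the denominator leaves a polynomial with constant term 9880, so the system is type 1. Taking each input component in turn:
  • 6: tracked with zero error.
  • 6t: e_ss = 6/K_v with K_v=3/1976 → 3952.
Total e_ss = 3952.

3952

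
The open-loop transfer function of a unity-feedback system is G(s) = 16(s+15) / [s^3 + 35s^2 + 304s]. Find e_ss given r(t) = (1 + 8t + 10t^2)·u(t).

infinity

Factoring s from the denominator leaves a polynomial with constant term 304, so the system is type 1. Treating each term separately:
  • 1: tracked with zero error.
  • 8t: e_ss = 8/K_v with K_v=15/19 → 152/15.
  • 10t^2: a type-1 system cannot track it, e_ss → ∞.
The unbounded component dominates.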